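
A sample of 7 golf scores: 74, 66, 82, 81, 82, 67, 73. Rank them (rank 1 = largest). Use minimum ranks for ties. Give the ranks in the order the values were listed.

4, 7, 1, 3, 1, 6, 5

Sorted (descending): 82, 82, 81, 74, 73, 67, 66
The 2 values of 82 occupy positions 1–2 → each gets rank 1.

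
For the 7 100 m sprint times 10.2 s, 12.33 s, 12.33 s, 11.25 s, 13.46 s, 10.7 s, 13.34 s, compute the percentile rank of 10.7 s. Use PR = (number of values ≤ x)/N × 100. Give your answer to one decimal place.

28.6

N = 7.
Strictly below 10.7: 1. Equal to 10.7: 1.
PR = 2/7 × 100 = 28.6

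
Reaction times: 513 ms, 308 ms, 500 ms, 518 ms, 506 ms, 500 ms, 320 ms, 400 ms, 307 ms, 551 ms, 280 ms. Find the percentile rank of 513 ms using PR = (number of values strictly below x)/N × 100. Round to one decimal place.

N = 11.
Strictly below 513: 8. Equal to 513: 1.
PR = 8/11 × 100 = 72.7

72.7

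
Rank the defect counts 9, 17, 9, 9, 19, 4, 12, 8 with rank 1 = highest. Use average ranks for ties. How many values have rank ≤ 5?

6

Sorted (descending): 19, 17, 12, 9, 9, 9, 8, 4
The 3 values of 9 occupy positions 4–6 → average rank 5.
Ranks ≤ 5: {1, 2, 3, 5, 5, 5} → 6 values.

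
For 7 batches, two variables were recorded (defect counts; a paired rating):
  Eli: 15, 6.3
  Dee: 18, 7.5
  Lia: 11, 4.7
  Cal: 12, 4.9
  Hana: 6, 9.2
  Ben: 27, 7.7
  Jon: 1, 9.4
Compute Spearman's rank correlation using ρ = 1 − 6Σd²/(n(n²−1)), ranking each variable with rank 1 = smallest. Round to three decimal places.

-0.286

Ranks of variable 1: 5, 6, 3, 4, 2, 7, 1
Ranks of variable 2: 3, 4, 1, 2, 6, 5, 7
d = r₁ − r₂: 2, 2, 2, 2, -4, 2, -6
d²: 4, 4, 4, 4, 16, 4, 36; Σd² = 72
ρ = 1 − 6·72/(7·48) = 1 − 432/336 = -0.286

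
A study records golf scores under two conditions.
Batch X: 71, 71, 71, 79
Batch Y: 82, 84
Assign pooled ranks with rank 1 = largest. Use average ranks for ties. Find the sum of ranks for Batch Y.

Sorted (descending): 84, 82, 79, 71, 71, 71
The 3 values of 71 occupy positions 4–6 → average rank 5.
Batch Y values → pooled ranks: 82→2, 84→1
Rank sum = 2 + 1 = 3

3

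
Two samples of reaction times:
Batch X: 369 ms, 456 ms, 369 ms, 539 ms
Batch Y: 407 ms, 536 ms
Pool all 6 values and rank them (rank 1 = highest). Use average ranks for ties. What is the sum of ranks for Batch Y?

6

Sorted (descending): 539, 536, 456, 407, 369, 369
The 2 values of 369 occupy positions 5–6 → average rank (5+6)/2 = 5.5.
Batch Y values → pooled ranks: 407→4, 536→2
Rank sum = 4 + 2 = 6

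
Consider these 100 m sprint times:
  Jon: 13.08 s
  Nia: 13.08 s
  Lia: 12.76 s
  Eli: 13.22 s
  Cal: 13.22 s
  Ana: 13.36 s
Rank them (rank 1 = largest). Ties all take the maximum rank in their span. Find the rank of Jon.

5

Sorted (descending): 13.36, 13.22, 13.22, 13.08, 13.08, 12.76
The 2 values of 13.22 occupy positions 2–3 → each gets rank 3.
The 2 values of 13.08 occupy positions 4–5 → each gets rank 5.
Jon has value 13.08 s → rank 5.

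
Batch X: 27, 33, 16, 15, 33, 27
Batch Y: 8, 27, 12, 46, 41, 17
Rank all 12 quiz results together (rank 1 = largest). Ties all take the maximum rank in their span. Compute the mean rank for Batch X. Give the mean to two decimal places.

6.83

Sorted (descending): 46, 41, 33, 33, 27, 27, 27, 17, 16, 15, 12, 8
The 2 values of 33 occupy positions 3–4 → each gets rank 4.
The 3 values of 27 occupy positions 5–7 → each gets rank 7.
Batch X values → pooled ranks: 27→7, 33→4, 16→9, 15→10, 33→4, 27→7
Mean rank = (7 + 4 + 9 + 10 + 4 + 7) / 6 = 6.83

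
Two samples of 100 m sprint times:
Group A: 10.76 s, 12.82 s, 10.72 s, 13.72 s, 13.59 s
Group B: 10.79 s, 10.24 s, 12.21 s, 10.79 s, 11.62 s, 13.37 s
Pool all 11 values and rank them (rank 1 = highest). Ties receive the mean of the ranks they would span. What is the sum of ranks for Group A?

26

Sorted (descending): 13.72, 13.59, 13.37, 12.82, 12.21, 11.62, 10.79, 10.79, 10.76, 10.72, 10.24
The 2 values of 10.79 occupy positions 7–8 → average rank (7+8)/2 = 7.5.
Group A values → pooled ranks: 10.76→9, 12.82→4, 10.72→10, 13.72→1, 13.59→2
Rank sum = 9 + 4 + 10 + 1 + 2 = 26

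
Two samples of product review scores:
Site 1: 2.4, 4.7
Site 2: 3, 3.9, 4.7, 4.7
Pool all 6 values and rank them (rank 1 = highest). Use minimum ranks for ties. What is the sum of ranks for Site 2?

Sorted (descending): 4.7, 4.7, 4.7, 3.9, 3, 2.4
The 3 values of 4.7 occupy positions 1–3 → each gets rank 1.
Site 2 values → pooled ranks: 3→5, 3.9→4, 4.7→1, 4.7→1
Rank sum = 5 + 4 + 1 + 1 = 11

11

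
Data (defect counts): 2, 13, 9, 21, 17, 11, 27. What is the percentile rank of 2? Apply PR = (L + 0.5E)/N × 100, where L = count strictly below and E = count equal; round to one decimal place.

7.1

N = 7.
Strictly below 2: 0. Equal to 2: 1.
PR = (0 + 0.5·1)/7 × 100 = 7.1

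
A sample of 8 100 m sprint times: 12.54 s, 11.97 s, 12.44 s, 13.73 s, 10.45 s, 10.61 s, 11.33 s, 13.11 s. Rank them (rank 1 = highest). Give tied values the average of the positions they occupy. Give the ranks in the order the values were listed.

Sorted (descending): 13.73, 13.11, 12.54, 12.44, 11.97, 11.33, 10.61, 10.45
No ties — each value takes its position as its rank.

3, 5, 4, 1, 8, 7, 6, 2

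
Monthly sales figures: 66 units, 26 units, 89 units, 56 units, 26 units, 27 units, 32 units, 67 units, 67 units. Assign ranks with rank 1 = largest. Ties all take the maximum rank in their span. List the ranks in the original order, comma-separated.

4, 9, 1, 5, 9, 7, 6, 3, 3

Sorted (descending): 89, 67, 67, 66, 56, 32, 27, 26, 26
The 2 values of 67 occupy positions 2–3 → each gets rank 3.
The 2 values of 26 occupy positions 8–9 → each gets rank 9.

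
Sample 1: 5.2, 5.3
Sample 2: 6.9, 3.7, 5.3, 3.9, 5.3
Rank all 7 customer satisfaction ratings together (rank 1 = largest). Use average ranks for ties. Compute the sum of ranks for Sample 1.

Sorted (descending): 6.9, 5.3, 5.3, 5.3, 5.2, 3.9, 3.7
The 3 values of 5.3 occupy positions 2–4 → average rank 3.
Sample 1 values → pooled ranks: 5.2→5, 5.3→3
Rank sum = 5 + 3 = 8

8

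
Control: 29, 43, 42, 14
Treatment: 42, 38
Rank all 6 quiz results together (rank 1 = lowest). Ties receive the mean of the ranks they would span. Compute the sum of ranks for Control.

Sorted (ascending): 14, 29, 38, 42, 42, 43
The 2 values of 42 occupy positions 4–5 → average rank (4+5)/2 = 4.5.
Control values → pooled ranks: 29→2, 43→6, 42→4.5, 14→1
Rank sum = 2 + 6 + 4.5 + 1 = 13.5

13.5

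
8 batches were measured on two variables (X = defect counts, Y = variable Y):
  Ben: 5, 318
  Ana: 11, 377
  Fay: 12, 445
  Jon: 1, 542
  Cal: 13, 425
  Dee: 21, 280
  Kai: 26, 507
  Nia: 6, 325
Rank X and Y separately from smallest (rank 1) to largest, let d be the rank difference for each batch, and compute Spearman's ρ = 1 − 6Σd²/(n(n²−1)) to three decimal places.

-0.048

Ranks of variable 1: 2, 4, 5, 1, 6, 7, 8, 3
Ranks of variable 2: 2, 4, 6, 8, 5, 1, 7, 3
d = r₁ − r₂: 0, 0, -1, -7, 1, 6, 1, 0
d²: 0, 0, 1, 49, 1, 36, 1, 0; Σd² = 88
ρ = 1 − 6·88/(8·63) = 1 − 528/504 = -0.048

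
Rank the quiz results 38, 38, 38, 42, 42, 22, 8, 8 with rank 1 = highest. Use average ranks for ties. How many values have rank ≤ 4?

5

Sorted (descending): 42, 42, 38, 38, 38, 22, 8, 8
The 2 values of 42 occupy positions 1–2 → average rank (1+2)/2 = 1.5.
The 3 values of 38 occupy positions 3–5 → average rank 4.
The 2 values of 8 occupy positions 7–8 → average rank (7+8)/2 = 7.5.
Ranks ≤ 4: {1.5, 1.5, 4, 4, 4} → 5 values.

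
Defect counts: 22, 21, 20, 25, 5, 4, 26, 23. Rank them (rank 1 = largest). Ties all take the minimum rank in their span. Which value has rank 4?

22

Sorted (descending): 26, 25, 23, 22, 21, 20, 5, 4
No ties — each value takes its position as its rank.
Rank 4 → value 22.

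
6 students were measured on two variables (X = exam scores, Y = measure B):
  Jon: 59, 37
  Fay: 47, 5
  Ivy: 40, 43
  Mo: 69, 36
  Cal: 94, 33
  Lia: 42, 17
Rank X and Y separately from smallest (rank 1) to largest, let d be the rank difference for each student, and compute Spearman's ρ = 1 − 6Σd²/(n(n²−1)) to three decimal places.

-0.143

Ranks of variable 1: 4, 3, 1, 5, 6, 2
Ranks of variable 2: 5, 1, 6, 4, 3, 2
d = r₁ − r₂: -1, 2, -5, 1, 3, 0
d²: 1, 4, 25, 1, 9, 0; Σd² = 40
ρ = 1 − 6·40/(6·35) = 1 − 240/210 = -0.143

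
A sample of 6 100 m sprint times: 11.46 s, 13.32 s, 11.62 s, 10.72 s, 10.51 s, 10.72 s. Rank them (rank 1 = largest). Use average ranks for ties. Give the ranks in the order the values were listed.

Sorted (descending): 13.32, 11.62, 11.46, 10.72, 10.72, 10.51
The 2 values of 10.72 occupy positions 4–5 → average rank (4+5)/2 = 4.5.

3, 1, 2, 4.5, 6, 4.5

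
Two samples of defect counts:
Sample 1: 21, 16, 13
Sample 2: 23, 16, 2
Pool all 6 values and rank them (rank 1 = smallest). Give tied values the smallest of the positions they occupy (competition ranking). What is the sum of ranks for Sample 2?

Sorted (ascending): 2, 13, 16, 16, 21, 23
The 2 values of 16 occupy positions 3–4 → each gets rank 3.
Sample 2 values → pooled ranks: 23→6, 16→3, 2→1
Rank sum = 6 + 3 + 1 = 10

10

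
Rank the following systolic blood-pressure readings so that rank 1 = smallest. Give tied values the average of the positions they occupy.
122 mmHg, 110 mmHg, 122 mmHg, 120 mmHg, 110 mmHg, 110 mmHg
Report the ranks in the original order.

5.5, 2, 5.5, 4, 2, 2

Sorted (ascending): 110, 110, 110, 120, 122, 122
The 3 values of 110 occupy positions 1–3 → average rank 2.
The 2 values of 122 occupy positions 5–6 → average rank (5+6)/2 = 5.5.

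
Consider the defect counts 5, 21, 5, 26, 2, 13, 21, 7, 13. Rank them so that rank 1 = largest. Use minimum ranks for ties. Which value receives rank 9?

Sorted (descending): 26, 21, 21, 13, 13, 7, 5, 5, 2
The 2 values of 21 occupy positions 2–3 → each gets rank 2.
The 2 values of 13 occupy positions 4–5 → each gets rank 4.
The 2 values of 5 occupy positions 7–8 → each gets rank 7.
Rank 9 → value 2.

2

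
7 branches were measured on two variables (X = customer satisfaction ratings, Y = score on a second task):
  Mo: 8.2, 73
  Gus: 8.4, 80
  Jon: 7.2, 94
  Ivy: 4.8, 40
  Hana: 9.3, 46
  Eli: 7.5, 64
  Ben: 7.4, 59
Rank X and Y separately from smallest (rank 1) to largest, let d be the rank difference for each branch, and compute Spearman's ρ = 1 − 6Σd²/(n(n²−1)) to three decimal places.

Ranks of variable 1: 5, 6, 2, 1, 7, 4, 3
Ranks of variable 2: 5, 6, 7, 1, 2, 4, 3
d = r₁ − r₂: 0, 0, -5, 0, 5, 0, 0
d²: 0, 0, 25, 0, 25, 0, 0; Σd² = 50
ρ = 1 − 6·50/(7·48) = 1 − 300/336 = 0.107

0.107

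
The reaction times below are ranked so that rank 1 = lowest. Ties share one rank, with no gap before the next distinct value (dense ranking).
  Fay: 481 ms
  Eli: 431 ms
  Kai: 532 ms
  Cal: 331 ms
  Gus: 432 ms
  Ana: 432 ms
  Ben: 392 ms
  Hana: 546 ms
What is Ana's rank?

Sorted (ascending): 331, 392, 431, 432, 432, 481, 532, 546
The 2 values of 432 share dense rank 4.
Remaining distinct values take the next consecutive integers.
Ana has value 432 ms → rank 4.

4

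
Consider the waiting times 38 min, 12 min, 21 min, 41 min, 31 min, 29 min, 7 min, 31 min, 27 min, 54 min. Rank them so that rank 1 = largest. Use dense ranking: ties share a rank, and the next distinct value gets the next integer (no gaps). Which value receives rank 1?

Sorted (descending): 54, 41, 38, 31, 31, 29, 27, 21, 12, 7
The 2 values of 31 share dense rank 4.
Remaining distinct values take the next consecutive integers.
Rank 1 → value 54.

54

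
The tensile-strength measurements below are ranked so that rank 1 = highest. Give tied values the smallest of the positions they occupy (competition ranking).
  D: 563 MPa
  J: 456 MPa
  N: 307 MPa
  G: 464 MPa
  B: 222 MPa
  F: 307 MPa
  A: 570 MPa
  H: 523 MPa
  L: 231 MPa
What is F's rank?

6

Sorted (descending): 570, 563, 523, 464, 456, 307, 307, 231, 222
The 2 values of 307 occupy positions 6–7 → each gets rank 6.
F has value 307 MPa → rank 6.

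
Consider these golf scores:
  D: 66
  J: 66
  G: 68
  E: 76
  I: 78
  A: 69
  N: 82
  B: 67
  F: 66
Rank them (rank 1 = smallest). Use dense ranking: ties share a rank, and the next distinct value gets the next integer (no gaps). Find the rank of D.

Sorted (ascending): 66, 66, 66, 67, 68, 69, 76, 78, 82
The 3 values of 66 share dense rank 1.
Remaining distinct values take the next consecutive integers.
D has value 66 → rank 1.

1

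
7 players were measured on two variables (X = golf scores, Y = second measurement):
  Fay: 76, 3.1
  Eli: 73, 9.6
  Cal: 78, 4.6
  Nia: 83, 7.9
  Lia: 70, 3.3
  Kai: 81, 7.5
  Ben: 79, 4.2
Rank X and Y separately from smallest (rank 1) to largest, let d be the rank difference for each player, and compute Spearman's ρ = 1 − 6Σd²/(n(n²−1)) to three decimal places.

Ranks of variable 1: 3, 2, 4, 7, 1, 6, 5
Ranks of variable 2: 1, 7, 4, 6, 2, 5, 3
d = r₁ − r₂: 2, -5, 0, 1, -1, 1, 2
d²: 4, 25, 0, 1, 1, 1, 4; Σd² = 36
ρ = 1 − 6·36/(7·48) = 1 − 216/336 = 0.357

0.357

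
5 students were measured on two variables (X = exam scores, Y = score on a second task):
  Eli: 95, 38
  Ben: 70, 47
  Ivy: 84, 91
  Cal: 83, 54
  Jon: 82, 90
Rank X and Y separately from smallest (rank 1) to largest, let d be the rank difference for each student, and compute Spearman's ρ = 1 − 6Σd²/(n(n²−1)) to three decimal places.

Ranks of variable 1: 5, 1, 4, 3, 2
Ranks of variable 2: 1, 2, 5, 3, 4
d = r₁ − r₂: 4, -1, -1, 0, -2
d²: 16, 1, 1, 0, 4; Σd² = 22
ρ = 1 − 6·22/(5·24) = 1 − 132/120 = -0.100

-0.100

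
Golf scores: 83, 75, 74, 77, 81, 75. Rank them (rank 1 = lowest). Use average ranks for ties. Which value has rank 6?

83

Sorted (ascending): 74, 75, 75, 77, 81, 83
The 2 values of 75 occupy positions 2–3 → average rank (2+3)/2 = 2.5.
Rank 6 → value 83.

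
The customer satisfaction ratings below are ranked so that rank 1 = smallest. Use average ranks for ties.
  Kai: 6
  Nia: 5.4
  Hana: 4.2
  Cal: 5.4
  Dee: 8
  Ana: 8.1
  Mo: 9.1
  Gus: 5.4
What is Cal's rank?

Sorted (ascending): 4.2, 5.4, 5.4, 5.4, 6, 8, 8.1, 9.1
The 3 values of 5.4 occupy positions 2–4 → average rank 3.
Cal has value 5.4 → rank 3.

3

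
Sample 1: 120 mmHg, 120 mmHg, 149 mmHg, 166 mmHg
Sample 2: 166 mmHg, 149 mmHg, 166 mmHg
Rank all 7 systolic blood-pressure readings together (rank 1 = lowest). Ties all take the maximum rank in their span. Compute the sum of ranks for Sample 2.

Sorted (ascending): 120, 120, 149, 149, 166, 166, 166
The 2 values of 120 occupy positions 1–2 → each gets rank 2.
The 2 values of 149 occupy positions 3–4 → each gets rank 4.
The 3 values of 166 occupy positions 5–7 → each gets rank 7.
Sample 2 values → pooled ranks: 166→7, 149→4, 166→7
Rank sum = 7 + 4 + 7 = 18

18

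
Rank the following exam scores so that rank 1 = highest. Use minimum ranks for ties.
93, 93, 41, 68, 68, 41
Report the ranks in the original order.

1, 1, 5, 3, 3, 5

Sorted (descending): 93, 93, 68, 68, 41, 41
The 2 values of 93 occupy positions 1–2 → each gets rank 1.
The 2 values of 68 occupy positions 3–4 → each gets rank 3.
The 2 values of 41 occupy positions 5–6 → each gets rank 5.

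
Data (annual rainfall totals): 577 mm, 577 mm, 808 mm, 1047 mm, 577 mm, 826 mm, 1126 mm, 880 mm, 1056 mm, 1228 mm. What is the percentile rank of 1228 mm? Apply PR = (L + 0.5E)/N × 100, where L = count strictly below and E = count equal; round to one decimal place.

95.0

N = 10.
Strictly below 1228: 9. Equal to 1228: 1.
PR = (9 + 0.5·1)/10 × 100 = 95.0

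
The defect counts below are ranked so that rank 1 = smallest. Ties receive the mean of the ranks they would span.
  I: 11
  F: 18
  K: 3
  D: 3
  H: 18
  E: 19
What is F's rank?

4.5

Sorted (ascending): 3, 3, 11, 18, 18, 19
The 2 values of 3 occupy positions 1–2 → average rank (1+2)/2 = 1.5.
The 2 values of 18 occupy positions 4–5 → average rank (4+5)/2 = 4.5.
F has value 18 → rank 4.5.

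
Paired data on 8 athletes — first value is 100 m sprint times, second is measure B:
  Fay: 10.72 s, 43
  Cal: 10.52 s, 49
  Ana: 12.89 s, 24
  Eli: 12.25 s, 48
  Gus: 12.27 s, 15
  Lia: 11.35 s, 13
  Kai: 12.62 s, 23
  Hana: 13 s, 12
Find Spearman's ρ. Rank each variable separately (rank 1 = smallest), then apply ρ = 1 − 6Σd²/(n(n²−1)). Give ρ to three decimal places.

-0.619

Ranks of variable 1: 2, 1, 7, 4, 5, 3, 6, 8
Ranks of variable 2: 6, 8, 5, 7, 3, 2, 4, 1
d = r₁ − r₂: -4, -7, 2, -3, 2, 1, 2, 7
d²: 16, 49, 4, 9, 4, 1, 4, 49; Σd² = 136
ρ = 1 − 6·136/(8·63) = 1 − 816/504 = -0.619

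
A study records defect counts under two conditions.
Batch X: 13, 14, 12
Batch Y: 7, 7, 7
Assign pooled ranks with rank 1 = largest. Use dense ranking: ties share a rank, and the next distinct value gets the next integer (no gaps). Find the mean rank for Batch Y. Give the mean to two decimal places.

4.00

Sorted (descending): 14, 13, 12, 7, 7, 7
The 3 values of 7 share dense rank 4.
Remaining distinct values take the next consecutive integers.
Batch Y values → pooled ranks: 7→4, 7→4, 7→4
Mean rank = (4 + 4 + 4) / 3 = 4.00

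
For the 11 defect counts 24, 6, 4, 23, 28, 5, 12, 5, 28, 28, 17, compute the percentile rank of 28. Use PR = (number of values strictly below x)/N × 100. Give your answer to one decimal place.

72.7

N = 11.
Strictly below 28: 8. Equal to 28: 3.
PR = 8/11 × 100 = 72.7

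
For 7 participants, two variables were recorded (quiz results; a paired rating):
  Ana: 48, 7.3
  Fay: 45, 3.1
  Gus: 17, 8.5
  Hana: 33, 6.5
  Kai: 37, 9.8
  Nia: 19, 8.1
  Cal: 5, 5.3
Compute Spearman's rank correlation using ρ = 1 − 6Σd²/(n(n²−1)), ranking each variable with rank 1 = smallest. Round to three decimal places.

Ranks of variable 1: 7, 6, 2, 4, 5, 3, 1
Ranks of variable 2: 4, 1, 6, 3, 7, 5, 2
d = r₁ − r₂: 3, 5, -4, 1, -2, -2, -1
d²: 9, 25, 16, 1, 4, 4, 1; Σd² = 60
ρ = 1 − 6·60/(7·48) = 1 − 360/336 = -0.071

-0.071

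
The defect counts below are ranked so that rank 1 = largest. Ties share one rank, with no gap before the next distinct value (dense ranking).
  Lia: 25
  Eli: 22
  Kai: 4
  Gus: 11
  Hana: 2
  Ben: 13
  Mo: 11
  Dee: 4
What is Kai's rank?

5

Sorted (descending): 25, 22, 13, 11, 11, 4, 4, 2
The 2 values of 11 share dense rank 4.
The 2 values of 4 share dense rank 5.
Remaining distinct values take the next consecutive integers.
Kai has value 4 → rank 5.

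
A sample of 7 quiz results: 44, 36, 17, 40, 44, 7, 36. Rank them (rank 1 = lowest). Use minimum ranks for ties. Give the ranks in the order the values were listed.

Sorted (ascending): 7, 17, 36, 36, 40, 44, 44
The 2 values of 36 occupy positions 3–4 → each gets rank 3.
The 2 values of 44 occupy positions 6–7 → each gets rank 6.

6, 3, 2, 5, 6, 1, 3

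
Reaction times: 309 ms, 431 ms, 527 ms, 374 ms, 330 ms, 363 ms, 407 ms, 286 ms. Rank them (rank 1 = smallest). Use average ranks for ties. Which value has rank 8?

Sorted (ascending): 286, 309, 330, 363, 374, 407, 431, 527
No ties — each value takes its position as its rank.
Rank 8 → value 527.

527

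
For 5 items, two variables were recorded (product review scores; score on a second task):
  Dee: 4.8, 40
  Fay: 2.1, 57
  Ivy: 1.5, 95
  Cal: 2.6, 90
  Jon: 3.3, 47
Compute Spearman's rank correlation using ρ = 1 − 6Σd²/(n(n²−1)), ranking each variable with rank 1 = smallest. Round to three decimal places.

Ranks of variable 1: 5, 2, 1, 3, 4
Ranks of variable 2: 1, 3, 5, 4, 2
d = r₁ − r₂: 4, -1, -4, -1, 2
d²: 16, 1, 16, 1, 4; Σd² = 38
ρ = 1 − 6·38/(5·24) = 1 − 228/120 = -0.900

-0.900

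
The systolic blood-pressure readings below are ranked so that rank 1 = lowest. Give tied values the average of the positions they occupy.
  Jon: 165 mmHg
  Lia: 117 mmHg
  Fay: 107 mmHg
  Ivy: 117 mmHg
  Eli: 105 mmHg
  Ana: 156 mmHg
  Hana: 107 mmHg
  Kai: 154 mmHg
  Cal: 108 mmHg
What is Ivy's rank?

5.5

Sorted (ascending): 105, 107, 107, 108, 117, 117, 154, 156, 165
The 2 values of 107 occupy positions 2–3 → average rank (2+3)/2 = 2.5.
The 2 values of 117 occupy positions 5–6 → average rank (5+6)/2 = 5.5.
Ivy has value 117 mmHg → rank 5.5.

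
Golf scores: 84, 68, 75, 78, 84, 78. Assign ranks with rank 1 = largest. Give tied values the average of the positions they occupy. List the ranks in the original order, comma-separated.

Sorted (descending): 84, 84, 78, 78, 75, 68
The 2 values of 84 occupy positions 1–2 → average rank (1+2)/2 = 1.5.
The 2 values of 78 occupy positions 3–4 → average rank (3+4)/2 = 3.5.

1.5, 6, 5, 3.5, 1.5, 3.5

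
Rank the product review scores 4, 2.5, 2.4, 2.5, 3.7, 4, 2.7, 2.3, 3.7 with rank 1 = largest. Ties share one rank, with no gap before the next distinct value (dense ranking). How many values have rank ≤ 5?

8

Sorted (descending): 4, 4, 3.7, 3.7, 2.7, 2.5, 2.5, 2.4, 2.3
The 2 values of 4 share dense rank 1.
The 2 values of 3.7 share dense rank 2.
The 2 values of 2.5 share dense rank 4.
Remaining distinct values take the next consecutive integers.
Ranks ≤ 5: {1, 1, 2, 2, 3, 4, 4, 5} → 8 values.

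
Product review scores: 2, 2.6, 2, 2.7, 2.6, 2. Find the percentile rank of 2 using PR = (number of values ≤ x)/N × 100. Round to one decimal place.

50.0

N = 6.
Strictly below 2: 0. Equal to 2: 3.
PR = 3/6 × 100 = 50.0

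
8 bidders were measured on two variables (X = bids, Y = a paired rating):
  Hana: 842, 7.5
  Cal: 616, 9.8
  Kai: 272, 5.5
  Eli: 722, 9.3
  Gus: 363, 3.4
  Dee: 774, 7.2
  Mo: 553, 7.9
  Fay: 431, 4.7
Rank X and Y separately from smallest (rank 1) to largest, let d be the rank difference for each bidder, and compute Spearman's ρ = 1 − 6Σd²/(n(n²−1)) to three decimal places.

Ranks of variable 1: 8, 5, 1, 6, 2, 7, 4, 3
Ranks of variable 2: 5, 8, 3, 7, 1, 4, 6, 2
d = r₁ − r₂: 3, -3, -2, -1, 1, 3, -2, 1
d²: 9, 9, 4, 1, 1, 9, 4, 1; Σd² = 38
ρ = 1 − 6·38/(8·63) = 1 − 228/504 = 0.548

0.548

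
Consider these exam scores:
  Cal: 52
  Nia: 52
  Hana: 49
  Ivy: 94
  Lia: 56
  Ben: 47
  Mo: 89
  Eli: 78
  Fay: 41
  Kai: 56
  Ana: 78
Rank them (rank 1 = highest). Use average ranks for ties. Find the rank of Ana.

Sorted (descending): 94, 89, 78, 78, 56, 56, 52, 52, 49, 47, 41
The 2 values of 78 occupy positions 3–4 → average rank (3+4)/2 = 3.5.
The 2 values of 56 occupy positions 5–6 → average rank (5+6)/2 = 5.5.
The 2 values of 52 occupy positions 7–8 → average rank (7+8)/2 = 7.5.
Ana has value 78 → rank 3.5.

3.5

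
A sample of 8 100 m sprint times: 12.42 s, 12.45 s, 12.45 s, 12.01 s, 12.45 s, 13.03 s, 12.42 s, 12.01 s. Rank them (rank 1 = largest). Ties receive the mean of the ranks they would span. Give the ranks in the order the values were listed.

Sorted (descending): 13.03, 12.45, 12.45, 12.45, 12.42, 12.42, 12.01, 12.01
The 3 values of 12.45 occupy positions 2–4 → average rank 3.
The 2 values of 12.42 occupy positions 5–6 → average rank (5+6)/2 = 5.5.
The 2 values of 12.01 occupy positions 7–8 → average rank (7+8)/2 = 7.5.

5.5, 3, 3, 7.5, 3, 1, 5.5, 7.5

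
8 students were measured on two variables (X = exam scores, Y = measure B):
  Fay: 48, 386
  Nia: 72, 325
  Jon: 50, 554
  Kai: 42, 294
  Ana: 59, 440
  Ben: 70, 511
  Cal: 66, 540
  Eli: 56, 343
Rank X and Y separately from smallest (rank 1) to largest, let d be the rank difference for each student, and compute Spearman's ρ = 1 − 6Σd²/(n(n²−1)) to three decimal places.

0.190

Ranks of variable 1: 2, 8, 3, 1, 5, 7, 6, 4
Ranks of variable 2: 4, 2, 8, 1, 5, 6, 7, 3
d = r₁ − r₂: -2, 6, -5, 0, 0, 1, -1, 1
d²: 4, 36, 25, 0, 0, 1, 1, 1; Σd² = 68
ρ = 1 − 6·68/(8·63) = 1 − 408/504 = 0.190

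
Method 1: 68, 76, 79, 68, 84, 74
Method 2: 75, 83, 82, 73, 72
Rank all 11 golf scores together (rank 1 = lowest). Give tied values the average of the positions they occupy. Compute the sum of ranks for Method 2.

Sorted (ascending): 68, 68, 72, 73, 74, 75, 76, 79, 82, 83, 84
The 2 values of 68 occupy positions 1–2 → average rank (1+2)/2 = 1.5.
Method 2 values → pooled ranks: 75→6, 83→10, 82→9, 73→4, 72→3
Rank sum = 6 + 10 + 9 + 4 + 3 = 32

32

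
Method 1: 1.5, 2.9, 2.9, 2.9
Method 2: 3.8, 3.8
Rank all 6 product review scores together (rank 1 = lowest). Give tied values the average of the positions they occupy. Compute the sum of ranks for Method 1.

Sorted (ascending): 1.5, 2.9, 2.9, 2.9, 3.8, 3.8
The 3 values of 2.9 occupy positions 2–4 → average rank 3.
The 2 values of 3.8 occupy positions 5–6 → average rank (5+6)/2 = 5.5.
Method 1 values → pooled ranks: 1.5→1, 2.9→3, 2.9→3, 2.9→3
Rank sum = 1 + 3 + 3 + 3 = 10

10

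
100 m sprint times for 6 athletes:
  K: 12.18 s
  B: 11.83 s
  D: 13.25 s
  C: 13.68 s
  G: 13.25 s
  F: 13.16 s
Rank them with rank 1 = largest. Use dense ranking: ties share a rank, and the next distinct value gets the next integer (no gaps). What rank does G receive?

2

Sorted (descending): 13.68, 13.25, 13.25, 13.16, 12.18, 11.83
The 2 values of 13.25 share dense rank 2.
Remaining distinct values take the next consecutive integers.
G has value 13.25 s → rank 2.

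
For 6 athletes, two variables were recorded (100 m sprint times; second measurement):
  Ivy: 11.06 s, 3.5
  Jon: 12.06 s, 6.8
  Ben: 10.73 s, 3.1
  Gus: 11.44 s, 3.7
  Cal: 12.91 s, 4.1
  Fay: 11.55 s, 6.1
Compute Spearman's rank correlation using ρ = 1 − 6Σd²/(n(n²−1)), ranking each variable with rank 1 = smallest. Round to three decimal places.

Ranks of variable 1: 2, 5, 1, 3, 6, 4
Ranks of variable 2: 2, 6, 1, 3, 4, 5
d = r₁ − r₂: 0, -1, 0, 0, 2, -1
d²: 0, 1, 0, 0, 4, 1; Σd² = 6
ρ = 1 − 6·6/(6·35) = 1 − 36/210 = 0.829

0.829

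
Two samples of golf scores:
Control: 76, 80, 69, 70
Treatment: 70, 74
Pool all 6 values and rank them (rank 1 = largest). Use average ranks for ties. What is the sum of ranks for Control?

Sorted (descending): 80, 76, 74, 70, 70, 69
The 2 values of 70 occupy positions 4–5 → average rank (4+5)/2 = 4.5.
Control values → pooled ranks: 76→2, 80→1, 69→6, 70→4.5
Rank sum = 2 + 1 + 6 + 4.5 = 13.5

13.5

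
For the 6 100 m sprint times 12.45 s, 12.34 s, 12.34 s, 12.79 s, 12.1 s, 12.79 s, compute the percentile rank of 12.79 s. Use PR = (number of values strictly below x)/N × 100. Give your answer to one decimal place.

66.7

N = 6.
Strictly below 12.79: 4. Equal to 12.79: 2.
PR = 4/6 × 100 = 66.7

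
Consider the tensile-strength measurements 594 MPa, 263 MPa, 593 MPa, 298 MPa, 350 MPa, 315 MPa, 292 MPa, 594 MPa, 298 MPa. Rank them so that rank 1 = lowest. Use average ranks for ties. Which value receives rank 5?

315

Sorted (ascending): 263, 292, 298, 298, 315, 350, 593, 594, 594
The 2 values of 298 occupy positions 3–4 → average rank (3+4)/2 = 3.5.
The 2 values of 594 occupy positions 8–9 → average rank (8+9)/2 = 8.5.
Rank 5 → value 315.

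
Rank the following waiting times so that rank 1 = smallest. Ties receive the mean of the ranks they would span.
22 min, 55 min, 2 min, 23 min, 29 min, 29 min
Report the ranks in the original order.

2, 6, 1, 3, 4.5, 4.5

Sorted (ascending): 2, 22, 23, 29, 29, 55
The 2 values of 29 occupy positions 4–5 → average rank (4+5)/2 = 4.5.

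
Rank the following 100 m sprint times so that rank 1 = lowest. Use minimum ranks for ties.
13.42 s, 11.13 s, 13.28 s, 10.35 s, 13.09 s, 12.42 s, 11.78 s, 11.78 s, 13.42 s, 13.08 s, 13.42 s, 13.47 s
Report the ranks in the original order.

Sorted (ascending): 10.35, 11.13, 11.78, 11.78, 12.42, 13.08, 13.09, 13.28, 13.42, 13.42, 13.42, 13.47
The 2 values of 11.78 occupy positions 3–4 → each gets rank 3.
The 3 values of 13.42 occupy positions 9–11 → each gets rank 9.

9, 2, 8, 1, 7, 5, 3, 3, 9, 6, 9, 12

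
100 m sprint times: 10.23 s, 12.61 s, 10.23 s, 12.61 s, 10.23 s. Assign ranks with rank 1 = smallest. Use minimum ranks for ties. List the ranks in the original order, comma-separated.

1, 4, 1, 4, 1

Sorted (ascending): 10.23, 10.23, 10.23, 12.61, 12.61
The 3 values of 10.23 occupy positions 1–3 → each gets rank 1.
The 2 values of 12.61 occupy positions 4–5 → each gets rank 4.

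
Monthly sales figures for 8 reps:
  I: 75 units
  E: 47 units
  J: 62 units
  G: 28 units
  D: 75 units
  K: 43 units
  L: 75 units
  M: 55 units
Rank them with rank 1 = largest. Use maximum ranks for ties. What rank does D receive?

Sorted (descending): 75, 75, 75, 62, 55, 47, 43, 28
The 3 values of 75 occupy positions 1–3 → each gets rank 3.
D has value 75 units → rank 3.

3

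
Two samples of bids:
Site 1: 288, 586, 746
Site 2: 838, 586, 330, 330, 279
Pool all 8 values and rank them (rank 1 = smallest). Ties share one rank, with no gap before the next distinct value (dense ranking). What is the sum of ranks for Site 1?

Sorted (ascending): 279, 288, 330, 330, 586, 586, 746, 838
The 2 values of 330 share dense rank 3.
The 2 values of 586 share dense rank 4.
Remaining distinct values take the next consecutive integers.
Site 1 values → pooled ranks: 288→2, 586→4, 746→5
Rank sum = 2 + 4 + 5 = 11

11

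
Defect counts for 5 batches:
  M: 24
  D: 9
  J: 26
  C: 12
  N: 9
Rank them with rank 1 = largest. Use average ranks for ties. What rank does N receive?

4.5

Sorted (descending): 26, 24, 12, 9, 9
The 2 values of 9 occupy positions 4–5 → average rank (4+5)/2 = 4.5.
N has value 9 → rank 4.5.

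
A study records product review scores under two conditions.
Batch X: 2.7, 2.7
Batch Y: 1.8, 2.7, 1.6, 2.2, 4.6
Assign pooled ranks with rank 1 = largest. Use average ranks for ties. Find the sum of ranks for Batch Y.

22

Sorted (descending): 4.6, 2.7, 2.7, 2.7, 2.2, 1.8, 1.6
The 3 values of 2.7 occupy positions 2–4 → average rank 3.
Batch Y values → pooled ranks: 1.8→6, 2.7→3, 1.6→7, 2.2→5, 4.6→1
Rank sum = 6 + 3 + 7 + 5 + 1 = 22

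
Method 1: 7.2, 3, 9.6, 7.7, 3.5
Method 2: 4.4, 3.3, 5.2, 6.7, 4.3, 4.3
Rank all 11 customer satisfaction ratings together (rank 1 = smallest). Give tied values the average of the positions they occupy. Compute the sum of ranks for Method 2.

Sorted (ascending): 3, 3.3, 3.5, 4.3, 4.3, 4.4, 5.2, 6.7, 7.2, 7.7, 9.6
The 2 values of 4.3 occupy positions 4–5 → average rank (4+5)/2 = 4.5.
Method 2 values → pooled ranks: 4.4→6, 3.3→2, 5.2→7, 6.7→8, 4.3→4.5, 4.3→4.5
Rank sum = 6 + 2 + 7 + 8 + 4.5 + 4.5 = 32

32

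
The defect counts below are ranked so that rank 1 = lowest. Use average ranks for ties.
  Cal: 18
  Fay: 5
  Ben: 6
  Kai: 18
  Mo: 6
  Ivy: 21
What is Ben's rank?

Sorted (ascending): 5, 6, 6, 18, 18, 21
The 2 values of 6 occupy positions 2–3 → average rank (2+3)/2 = 2.5.
The 2 values of 18 occupy positions 4–5 → average rank (4+5)/2 = 4.5.
Ben has value 6 → rank 2.5.

2.5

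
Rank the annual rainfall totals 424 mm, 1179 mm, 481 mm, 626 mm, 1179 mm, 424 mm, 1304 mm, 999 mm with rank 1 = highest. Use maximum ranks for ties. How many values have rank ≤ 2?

1

Sorted (descending): 1304, 1179, 1179, 999, 626, 481, 424, 424
The 2 values of 1179 occupy positions 2–3 → each gets rank 3.
The 2 values of 424 occupy positions 7–8 → each gets rank 8.
Ranks ≤ 2: {1} → 1 value.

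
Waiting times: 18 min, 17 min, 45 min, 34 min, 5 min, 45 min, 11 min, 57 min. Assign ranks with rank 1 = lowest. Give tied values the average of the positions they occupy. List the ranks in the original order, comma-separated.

4, 3, 6.5, 5, 1, 6.5, 2, 8

Sorted (ascending): 5, 11, 17, 18, 34, 45, 45, 57
The 2 values of 45 occupy positions 6–7 → average rank (6+7)/2 = 6.5.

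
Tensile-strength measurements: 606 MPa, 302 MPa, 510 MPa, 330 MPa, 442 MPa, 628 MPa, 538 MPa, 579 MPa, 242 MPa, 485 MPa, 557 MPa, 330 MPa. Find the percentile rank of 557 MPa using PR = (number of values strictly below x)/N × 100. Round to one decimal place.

N = 12.
Strictly below 557: 8. Equal to 557: 1.
PR = 8/12 × 100 = 66.7

66.7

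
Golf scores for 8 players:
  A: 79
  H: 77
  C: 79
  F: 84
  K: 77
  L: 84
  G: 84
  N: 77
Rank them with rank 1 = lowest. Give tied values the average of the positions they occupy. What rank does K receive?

2

Sorted (ascending): 77, 77, 77, 79, 79, 84, 84, 84
The 3 values of 77 occupy positions 1–3 → average rank 2.
The 2 values of 79 occupy positions 4–5 → average rank (4+5)/2 = 4.5.
The 3 values of 84 occupy positions 6–8 → average rank 7.
K has value 77 → rank 2.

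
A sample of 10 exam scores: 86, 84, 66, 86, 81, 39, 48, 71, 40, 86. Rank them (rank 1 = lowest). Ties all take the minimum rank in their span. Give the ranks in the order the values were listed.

8, 7, 4, 8, 6, 1, 3, 5, 2, 8

Sorted (ascending): 39, 40, 48, 66, 71, 81, 84, 86, 86, 86
The 3 values of 86 occupy positions 8–10 → each gets rank 8.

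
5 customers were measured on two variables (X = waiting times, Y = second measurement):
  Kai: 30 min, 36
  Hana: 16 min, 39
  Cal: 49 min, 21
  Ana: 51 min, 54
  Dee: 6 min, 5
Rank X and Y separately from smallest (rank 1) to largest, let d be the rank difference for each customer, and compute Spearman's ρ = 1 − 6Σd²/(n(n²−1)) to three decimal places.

0.600

Ranks of variable 1: 3, 2, 4, 5, 1
Ranks of variable 2: 3, 4, 2, 5, 1
d = r₁ − r₂: 0, -2, 2, 0, 0
d²: 0, 4, 4, 0, 0; Σd² = 8
ρ = 1 − 6·8/(5·24) = 1 − 48/120 = 0.600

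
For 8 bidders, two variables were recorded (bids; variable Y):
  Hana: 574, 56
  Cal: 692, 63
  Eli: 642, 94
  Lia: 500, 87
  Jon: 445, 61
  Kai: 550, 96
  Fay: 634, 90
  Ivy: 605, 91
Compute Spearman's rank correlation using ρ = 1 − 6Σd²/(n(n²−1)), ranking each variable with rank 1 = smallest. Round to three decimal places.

Ranks of variable 1: 4, 8, 7, 2, 1, 3, 6, 5
Ranks of variable 2: 1, 3, 7, 4, 2, 8, 5, 6
d = r₁ − r₂: 3, 5, 0, -2, -1, -5, 1, -1
d²: 9, 25, 0, 4, 1, 25, 1, 1; Σd² = 66
ρ = 1 − 6·66/(8·63) = 1 − 396/504 = 0.214

0.214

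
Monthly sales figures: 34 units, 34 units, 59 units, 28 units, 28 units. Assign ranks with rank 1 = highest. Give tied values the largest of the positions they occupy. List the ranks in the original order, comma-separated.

Sorted (descending): 59, 34, 34, 28, 28
The 2 values of 34 occupy positions 2–3 → each gets rank 3.
The 2 values of 28 occupy positions 4–5 → each gets rank 5.

3, 3, 1, 5, 5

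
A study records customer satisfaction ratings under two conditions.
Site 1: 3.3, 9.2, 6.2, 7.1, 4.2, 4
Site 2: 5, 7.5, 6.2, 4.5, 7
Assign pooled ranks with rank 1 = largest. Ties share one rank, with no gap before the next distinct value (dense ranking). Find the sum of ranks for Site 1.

36

Sorted (descending): 9.2, 7.5, 7.1, 7, 6.2, 6.2, 5, 4.5, 4.2, 4, 3.3
The 2 values of 6.2 share dense rank 5.
Remaining distinct values take the next consecutive integers.
Site 1 values → pooled ranks: 3.3→10, 9.2→1, 6.2→5, 7.1→3, 4.2→8, 4→9
Rank sum = 10 + 1 + 5 + 3 + 8 + 9 = 36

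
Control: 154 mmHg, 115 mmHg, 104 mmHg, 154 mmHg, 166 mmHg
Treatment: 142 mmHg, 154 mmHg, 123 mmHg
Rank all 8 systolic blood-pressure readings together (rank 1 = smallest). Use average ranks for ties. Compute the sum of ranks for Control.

23

Sorted (ascending): 104, 115, 123, 142, 154, 154, 154, 166
The 3 values of 154 occupy positions 5–7 → average rank 6.
Control values → pooled ranks: 154→6, 115→2, 104→1, 154→6, 166→8
Rank sum = 6 + 2 + 1 + 6 + 8 = 23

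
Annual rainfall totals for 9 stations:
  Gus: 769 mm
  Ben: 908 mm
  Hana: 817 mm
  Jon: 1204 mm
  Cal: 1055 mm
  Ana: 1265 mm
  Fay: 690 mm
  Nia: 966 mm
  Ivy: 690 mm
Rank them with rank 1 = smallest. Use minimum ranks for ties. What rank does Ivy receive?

1

Sorted (ascending): 690, 690, 769, 817, 908, 966, 1055, 1204, 1265
The 2 values of 690 occupy positions 1–2 → each gets rank 1.
Ivy has value 690 mm → rank 1.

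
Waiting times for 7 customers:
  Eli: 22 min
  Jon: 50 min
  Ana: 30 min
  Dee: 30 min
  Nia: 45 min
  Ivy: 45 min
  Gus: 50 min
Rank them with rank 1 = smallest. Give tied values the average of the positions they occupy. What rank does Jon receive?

Sorted (ascending): 22, 30, 30, 45, 45, 50, 50
The 2 values of 30 occupy positions 2–3 → average rank (2+3)/2 = 2.5.
The 2 values of 45 occupy positions 4–5 → average rank (4+5)/2 = 4.5.
The 2 values of 50 occupy positions 6–7 → average rank (6+7)/2 = 6.5.
Jon has value 50 min → rank 6.5.

6.5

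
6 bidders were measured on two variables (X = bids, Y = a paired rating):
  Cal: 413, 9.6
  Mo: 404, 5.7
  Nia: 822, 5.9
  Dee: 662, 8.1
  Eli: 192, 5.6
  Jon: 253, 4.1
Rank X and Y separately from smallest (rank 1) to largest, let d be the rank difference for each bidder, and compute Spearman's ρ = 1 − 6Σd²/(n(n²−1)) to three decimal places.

Ranks of variable 1: 4, 3, 6, 5, 1, 2
Ranks of variable 2: 6, 3, 4, 5, 2, 1
d = r₁ − r₂: -2, 0, 2, 0, -1, 1
d²: 4, 0, 4, 0, 1, 1; Σd² = 10
ρ = 1 − 6·10/(6·35) = 1 − 60/210 = 0.714

0.714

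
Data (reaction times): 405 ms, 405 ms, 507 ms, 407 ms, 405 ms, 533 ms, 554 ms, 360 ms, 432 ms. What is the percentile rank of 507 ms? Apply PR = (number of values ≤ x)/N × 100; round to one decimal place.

77.8

N = 9.
Strictly below 507: 6. Equal to 507: 1.
PR = 7/9 × 100 = 77.8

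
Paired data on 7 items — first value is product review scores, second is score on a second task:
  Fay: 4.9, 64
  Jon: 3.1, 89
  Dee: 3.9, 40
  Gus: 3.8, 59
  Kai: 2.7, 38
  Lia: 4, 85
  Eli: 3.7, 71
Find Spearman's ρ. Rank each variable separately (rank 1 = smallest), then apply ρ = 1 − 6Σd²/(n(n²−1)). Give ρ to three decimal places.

0.143

Ranks of variable 1: 7, 2, 5, 4, 1, 6, 3
Ranks of variable 2: 4, 7, 2, 3, 1, 6, 5
d = r₁ − r₂: 3, -5, 3, 1, 0, 0, -2
d²: 9, 25, 9, 1, 0, 0, 4; Σd² = 48
ρ = 1 − 6·48/(7·48) = 1 − 288/336 = 0.143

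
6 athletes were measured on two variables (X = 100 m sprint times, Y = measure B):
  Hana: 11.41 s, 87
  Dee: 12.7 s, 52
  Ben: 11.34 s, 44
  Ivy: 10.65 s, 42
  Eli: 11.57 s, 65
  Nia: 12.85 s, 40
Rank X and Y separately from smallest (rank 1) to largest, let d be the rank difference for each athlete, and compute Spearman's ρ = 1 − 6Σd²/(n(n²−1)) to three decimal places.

-0.086

Ranks of variable 1: 3, 5, 2, 1, 4, 6
Ranks of variable 2: 6, 4, 3, 2, 5, 1
d = r₁ − r₂: -3, 1, -1, -1, -1, 5
d²: 9, 1, 1, 1, 1, 25; Σd² = 38
ρ = 1 − 6·38/(6·35) = 1 − 228/210 = -0.086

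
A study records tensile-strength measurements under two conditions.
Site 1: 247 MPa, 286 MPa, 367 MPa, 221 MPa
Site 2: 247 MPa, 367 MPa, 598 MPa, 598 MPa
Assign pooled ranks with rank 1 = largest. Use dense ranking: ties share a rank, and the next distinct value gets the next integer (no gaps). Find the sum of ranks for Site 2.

Sorted (descending): 598, 598, 367, 367, 286, 247, 247, 221
The 2 values of 598 share dense rank 1.
The 2 values of 367 share dense rank 2.
The 2 values of 247 share dense rank 4.
Remaining distinct values take the next consecutive integers.
Site 2 values → pooled ranks: 247→4, 367→2, 598→1, 598→1
Rank sum = 4 + 2 + 1 + 1 = 8

8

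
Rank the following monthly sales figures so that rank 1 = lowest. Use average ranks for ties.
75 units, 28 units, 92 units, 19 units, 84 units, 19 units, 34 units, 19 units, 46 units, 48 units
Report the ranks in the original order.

8, 4, 10, 2, 9, 2, 5, 2, 6, 7

Sorted (ascending): 19, 19, 19, 28, 34, 46, 48, 75, 84, 92
The 3 values of 19 occupy positions 1–3 → average rank 2.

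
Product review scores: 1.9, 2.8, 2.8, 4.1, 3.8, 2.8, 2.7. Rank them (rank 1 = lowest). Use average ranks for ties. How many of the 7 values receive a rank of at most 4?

5

Sorted (ascending): 1.9, 2.7, 2.8, 2.8, 2.8, 3.8, 4.1
The 3 values of 2.8 occupy positions 3–5 → average rank 4.
Ranks ≤ 4: {1, 2, 4, 4, 4} → 5 values.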